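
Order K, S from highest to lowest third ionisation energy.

The third ionization energy removes an electron from the +2 ion. For each element: K²⁺ is already 1 electron into the core; S²⁺ still has 4 valence electrons.
Breaking into a closed-shell core is much more expensive than removing a leftover valence electron — K has the largest IE_3 here.
Approximate IE_3 values (kJ/mol): K 4420, S 3357.
Hence IE_3: S < K.

K > S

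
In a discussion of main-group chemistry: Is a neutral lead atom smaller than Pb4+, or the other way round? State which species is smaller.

Pb4+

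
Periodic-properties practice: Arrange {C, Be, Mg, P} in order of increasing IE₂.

The second ionization energy removes an electron from the +1 ion. For each element: C⁺ still has 3 valence electrons; Be⁺ still has 1 valence electron; Mg⁺ still has 1 valence electron; P⁺ still has 4 valence electrons.
All are still removing valence electrons, so compare the +1 ions as you would atoms: IE_2 generally rises across a period (higher Z_eff) and falls down a group (larger shell), subject to the usual subshell exceptions.
Valence configurations: C⁺ [He]2s²2p¹, Be⁺ [He]2s¹, Mg⁺ [Ne]3s¹, P⁺ [Ne]3s²3p².
Approximate IE_2 values (kJ/mol): C 2353, Be 1757, Mg 1451, P 1907.
Hence IE_2: Mg < Be < P < C.

Mg, Be, P, C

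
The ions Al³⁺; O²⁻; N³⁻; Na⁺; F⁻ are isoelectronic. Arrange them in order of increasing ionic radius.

Al³⁺ < Na⁺ < F⁻ < O²⁻ < N³⁻

All of these have 10 electrons, so size is governed by nuclear charge alone: the more protons, the stronger the pull on the same electron cloud, and the smaller the ion.
Nuclear charges: Al³⁺ (Z=13), Na⁺ (Z=11), F⁻ (Z=9), O²⁻ (Z=8), N³⁻ (Z=7).
Smallest to largest: Al³⁺ < Na⁺ < F⁻ < O²⁻ < N³⁻.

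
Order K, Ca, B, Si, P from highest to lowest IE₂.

IE_2 is the cost of taking one more electron from the +1 cation: K⁺ is the bare [Ar] core; Ca⁺ still has 1 valence electron; B⁺ still has 2 valence electrons; Si⁺ still has 3 valence electrons; P⁺ still has 4 valence electrons.
Breaking into a closed-shell core is much more expensive than removing a leftover valence electron — K has the largest IE_2 here.
Valence configurations: Ca⁺ [Ar]4s¹, B⁺ [He]2s², Si⁺ [Ne]3s²3p¹, P⁺ [Ne]3s²3p².
Tabulated IE_2 (kJ/mol): K 3052, Ca 1145, B 2427, Si 1577, P 1907.
Hence IE_2: Ca < Si < P < B < K.

K > B > P > Si > Ca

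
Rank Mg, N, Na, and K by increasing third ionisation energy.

K < N < Na < Mg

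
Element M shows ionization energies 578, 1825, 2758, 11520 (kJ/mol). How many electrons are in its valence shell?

Look for the largest jump between consecutive ionization energies: IE4/IE3 ≈ 4.2, far larger than any earlier ratio.
That jump marks the point where a core electron is being removed. So the atom has 3 valence electrons.

3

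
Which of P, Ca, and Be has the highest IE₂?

Consider each +1 ion: P⁺ still has 4 valence electrons; Ca⁺ still has 1 valence electron; Be⁺ still has 1 valence electron.
All are still removing valence electrons, so compare the +1 ions as you would atoms: IE_2 generally rises across a period (higher Z_eff) and falls down a group (larger shell), subject to the usual subshell exceptions.
Valence configurations: P⁺ [Ne]3s²3p², Ca⁺ [Ar]4s¹, Be⁺ [He]2s¹.
Tabulated IE_2 (kJ/mol): P 1907, Ca 1145, Be 1757.
Putting it together, IE_2: Ca < Be < P.

P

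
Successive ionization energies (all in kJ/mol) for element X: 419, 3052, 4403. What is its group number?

Look for the largest jump between consecutive ionization energies: IE2/IE1 ≈ 7.3, far larger than any earlier ratio.
That jump marks the point where a core electron is being removed. So the atom has 1 valence electron.
A main-group element with 1 valence electron is in group 1.

Group 1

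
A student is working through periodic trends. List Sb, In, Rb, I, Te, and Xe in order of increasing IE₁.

Rb, In, Sb, Te, I, Xe

IE₁ increases left→right with effective nuclear charge and decreases top→bottom as the valence shell moves farther out.
All lie in period 5, so first ionization energy increases left to right.
So from lowest to highest: Rb < In < Sb < Te < I < Xe.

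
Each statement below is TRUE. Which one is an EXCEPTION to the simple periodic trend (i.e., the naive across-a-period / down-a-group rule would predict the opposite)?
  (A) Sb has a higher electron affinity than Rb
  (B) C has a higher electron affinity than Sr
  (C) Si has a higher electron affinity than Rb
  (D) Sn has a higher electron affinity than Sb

(D)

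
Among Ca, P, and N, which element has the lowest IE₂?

The second ionization energy removes an electron from the +1 ion. For each element: Ca⁺ still has 1 valence electron; P⁺ still has 4 valence electrons; N⁺ still has 4 valence electrons.
All are still removing valence electrons, so compare the +1 ions as you would atoms: IE_2 generally rises across a period (higher Z_eff) and falls down a group (larger shell), subject to the usual subshell exceptions.
Valence configurations: Ca⁺ [Ar]4s¹, P⁺ [Ne]3s²3p², N⁺ [He]2s²2p².
Approximate IE_2 values (kJ/mol): Ca 1145, P 1907, N 2856.
Hence IE_2: Ca < P < N.

Ca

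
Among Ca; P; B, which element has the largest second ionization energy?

The second ionization energy removes an electron from the +1 ion. For each element: Ca⁺ still has 1 valence electron; P⁺ still has 4 valence electrons; B⁺ still has 2 valence electrons.
All are still removing valence electrons, so compare the +1 ions as you would atoms: IE_2 generally rises across a period (higher Z_eff) and falls down a group (larger shell), subject to the usual subshell exceptions.
Valence configurations: Ca⁺ [Ar]4s¹, P⁺ [Ne]3s²3p², B⁺ [He]2s².
Tabulated IE_2 (kJ/mol): Ca 1145, P 1907, B 2427.
Putting it together, IE_2: Ca < P < B.

B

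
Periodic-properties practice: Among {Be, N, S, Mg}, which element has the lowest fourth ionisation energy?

The fourth ionization energy removes an electron from the +3 ion. For each element: Be³⁺ is already 1 electron into the core; N³⁺ still has 2 valence electrons; S³⁺ still has 3 valence electrons; Mg³⁺ is already 1 electron into the core.
Pulling an electron out of a noble-gas core costs far more than removing a remaining valence electron, so Mg and Be sit at the high end of IE_4.
Valence configurations: N³⁺ [He]2s², S³⁺ [Ne]3s²3p¹.
Approximate IE_4 values (kJ/mol): Be 21007, N 7475, S 4556, Mg 10543.
Overall IE_4 order: S < N < Mg < Be.

S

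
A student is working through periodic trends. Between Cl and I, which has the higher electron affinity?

Cl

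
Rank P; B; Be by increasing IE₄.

IE_4 is the cost of taking one more electron from the +3 cation: P³⁺ still has 2 valence electrons; B³⁺ is the bare [He] core; Be³⁺ is already 1 electron into the core.
Core electrons are held far more tightly than valence electrons, so Be and B top the IE_4 order.
Approximate IE_4 values (kJ/mol): P 4964, B 25026, Be 21007.
Putting it together, IE_4: P < Be < B.

P, Be, B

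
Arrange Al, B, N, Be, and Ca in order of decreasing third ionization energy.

Be, Ca, N, B, Al

IE_3 is the cost of taking one more electron from the +2 cation: Al²⁺ still has 1 valence electron; B²⁺ still has 1 valence electron; N²⁺ still has 3 valence electrons; Be²⁺ is the bare [He] core; Ca²⁺ is the bare [Ar] core.
Pulling an electron out of a noble-gas core costs far more than removing a remaining valence electron, so Ca and Be sit at the high end of IE_3.
Valence configurations: Al²⁺ [Ne]3s¹, B²⁺ [He]2s¹, N²⁺ [He]2s²2p¹.
The numbers (kJ/mol): Al 2745, B 3660, N 4578, Be 14849, Ca 4912.
Hence IE_3: Al < B < N < Ca < Be.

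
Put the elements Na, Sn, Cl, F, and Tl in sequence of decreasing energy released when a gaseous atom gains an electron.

Cl > F > Sn > Na > Tl

F is in period 2, group 17; Na is in period 3, group 1; Cl is in period 3, group 17; Sn is in period 5, group 14; Tl is in period 6, group 13.
Atoms with high Z_eff and room in the valence shell (especially the halogens) have the most exothermic electron affinities.
These span different periods and groups, so the two trends combine.
Na > Tl: the two effects oppose for this pair; the down-group effect wins (53 vs 19 kJ/mol).
Sn > Na: the two effects oppose for this pair; the across-period effect wins (107 vs 53 kJ/mol).
F > Sn: relative to Sn, both the across-period and down-group shifts push F's electron affinity up.
Cl > F: this pair runs against the simple trend — see the exception note.
Note the exception: Cl has a higher electron affinity than F, contrary to the simple trend — F's small 2p subshell makes the incoming electron feel strong e⁻–e⁻ repulsion, so Cl actually releases more energy on gaining an electron.
Approximate values (kJ/mol): F 328, Na 53, Cl 349, Sn 107, Tl 19.
So from highest to lowest: Cl > F > Sn > Na > Tl.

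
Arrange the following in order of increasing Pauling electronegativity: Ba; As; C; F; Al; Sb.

Ba, Al, Sb, As, C, F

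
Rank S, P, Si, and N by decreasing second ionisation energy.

N, S, P, Si

After 1 electron has been removed, what remains? S⁺ still has 5 valence electrons; P⁺ still has 4 valence electrons; Si⁺ still has 3 valence electrons; N⁺ still has 4 valence electrons.
All are still removing valence electrons, so compare the +1 ions as you would atoms: IE_2 generally rises across a period (higher Z_eff) and falls down a group (larger shell), subject to the usual subshell exceptions.
Valence configurations: S⁺ [Ne]3s²3p³, P⁺ [Ne]3s²3p², Si⁺ [Ne]3s²3p¹, N⁺ [He]2s²2p².
The numbers (kJ/mol): S 2252, P 1907, Si 1577, N 2856.
Hence IE_2: Si < P < S < N.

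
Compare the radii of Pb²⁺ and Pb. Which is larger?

Pb

Forming Pb²⁺ removes 2 electrons from Pb. Fewer electrons for the same nuclear charge means less shielding and a higher Z_eff on the remaining electrons.
A cation is smaller than its parent atom: Pb²⁺ < Pb.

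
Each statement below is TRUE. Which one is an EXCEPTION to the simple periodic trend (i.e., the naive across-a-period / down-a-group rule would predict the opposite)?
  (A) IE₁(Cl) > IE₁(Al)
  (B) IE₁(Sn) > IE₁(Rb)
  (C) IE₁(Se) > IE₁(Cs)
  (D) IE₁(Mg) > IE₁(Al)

The general trend: first ionisation energy increases across a period and decreases down a group.
(A) Cl (period 3, group 17) vs Al (period 3, group 13): the stated order agrees with the simple trend.
(B) Sn (period 5, group 14) vs Rb (period 5, group 1): the stated order agrees with the simple trend.
(C) Se (period 4, group 16) vs Cs (period 6, group 1): the stated order agrees with the simple trend.
(D) Mg (period 3, group 2) vs Al (period 3, group 13): the stated order contradicts the simple trend.
The exception is (D): Al's single 3p electron is easier to remove than one from Mg's filled 3s².

(D)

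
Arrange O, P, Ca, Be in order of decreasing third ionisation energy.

Be > O > Ca > P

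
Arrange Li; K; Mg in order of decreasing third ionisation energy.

Consider each +2 ion: Li²⁺ is already 1 electron into the core; K²⁺ is already 1 electron into the core; Mg²⁺ is the bare [Ne] core.
All of these are removing an electron from a noble-gas core or deeper; the smaller core (lower principal quantum number) is held far more tightly, and within a period the higher nuclear charge binds the same core more tightly.
The numbers (kJ/mol): Li 11815, K 4420, Mg 7733.
So the third ionization energies run K < Mg < Li.

Li > Mg > K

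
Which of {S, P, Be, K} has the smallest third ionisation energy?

P

The third ionization energy removes an electron from the +2 ion. For each element: S²⁺ still has 4 valence electrons; P²⁺ still has 3 valence electrons; Be²⁺ is the bare [He] core; K²⁺ is already 1 electron into the core.
Pulling an electron out of a noble-gas core costs far more than removing a remaining valence electron, so K and Be sit at the high end of IE_3.
Valence configurations: S²⁺ [Ne]3s²3p², P²⁺ [Ne]3s²3p¹.
Approximate IE_3 values (kJ/mol): S 3357, P 2914, Be 14849, K 4420.
So the third ionization energies run P < S < K < Be.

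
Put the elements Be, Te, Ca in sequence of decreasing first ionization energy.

Be is in period 2, group 2; Ca is in period 4, group 2; Te is in period 5, group 16.
Across a period the outer electron is held more tightly (higher IE₁); down a group it sits in a higher shell, more shielded, and comes off more easily.
These span different periods and groups, so the two trends combine.
Te > Ca: period and group pull opposite ways; the across-period shift dominates (869 vs 590 kJ/mol).
Be > Te: period and group pull opposite ways; the down-group shift dominates (900 vs 869 kJ/mol).
Approximate values (kJ/mol): Be 900, Ca 590, Te 869.
So from highest to lowest: Be > Te > Ca.

Be > Te > Ca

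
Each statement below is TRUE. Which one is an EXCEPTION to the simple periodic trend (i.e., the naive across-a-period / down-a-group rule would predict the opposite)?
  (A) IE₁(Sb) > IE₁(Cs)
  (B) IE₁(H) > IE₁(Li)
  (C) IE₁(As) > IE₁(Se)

(C)

The general trend: IE₁ increases across a period and decreases down a group.
(A) Sb (period 5, group 15) vs Cs (period 6, group 1): the stated order agrees with the simple trend.
(B) H (period 1, group 1) vs Li (period 2, group 1): the stated order agrees with the simple trend.
(C) As (period 4, group 15) vs Se (period 4, group 16): the stated order contradicts the simple trend.
The exception is (C): Se (4p⁴) ionizes more easily than half-filled As (4p³).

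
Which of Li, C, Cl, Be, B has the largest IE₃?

Be

After 2 electrons have been removed, what remains? Li²⁺ is already 1 electron into the core; C²⁺ still has 2 valence electrons; Cl²⁺ still has 5 valence electrons; Be²⁺ is the bare [He] core; B²⁺ still has 1 valence electron.
Pulling an electron out of a noble-gas core costs far more than removing a remaining valence electron, so Li and Be sit at the high end of IE_3.
Valence configurations: C²⁺ [He]2s², Cl²⁺ [Ne]3s²3p³, B²⁺ [He]2s¹.
The numbers (kJ/mol): Li 11815, C 4620, Cl 3822, Be 14849, B 3660.
So the third ionization energies run B < Cl < C < Li < Be.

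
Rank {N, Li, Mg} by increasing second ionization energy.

The second ionization energy removes an electron from the +1 ion. For each element: N⁺ still has 4 valence electrons; Li⁺ is the bare [He] core; Mg⁺ still has 1 valence electron.
Breaking into a closed-shell core is much more expensive than removing a leftover valence electron — Li has the largest IE_2 here.
Valence configurations: N⁺ [He]2s²2p², Mg⁺ [Ne]3s¹.
Tabulated IE_2 (kJ/mol): N 2856, Li 7298, Mg 1451.
So the second ionization energies run Mg < N < Li.

Mg < N < Li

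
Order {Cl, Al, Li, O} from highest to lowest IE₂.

Li > O > Cl > Al

After 1 electron has been removed, what remains? Cl⁺ still has 6 valence electrons; Al⁺ still has 2 valence electrons; Li⁺ is the bare [He] core; O⁺ still has 5 valence electrons.
Breaking into a closed-shell core is much more expensive than removing a leftover valence electron — Li has the largest IE_2 here.
Valence configurations: Cl⁺ [Ne]3s²3p⁴, Al⁺ [Ne]3s², O⁺ [He]2s²2p³.
The numbers (kJ/mol): Cl 2298, Al 1817, Li 7298, O 3388.
Overall IE_2 order: Al < Cl < O < Li.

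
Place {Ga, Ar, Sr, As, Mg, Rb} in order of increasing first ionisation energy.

Rb < Sr < Ga < Mg < As < Ar

Mg is in period 3, group 2; Ar is in period 3, group 18; Ga is in period 4, group 13; As is in period 4, group 15; Rb is in period 5, group 1; Sr is in period 5, group 2.
IE₁ increases left→right with effective nuclear charge and decreases top→bottom as the valence shell moves farther out.
These span different periods and groups, so the two trends combine.
Sr > Rb: Sr lies to the right of Rb in period 5, so the across-period effect alone puts Sr higher.
Ga > Sr: both effects reinforce here, so Ga is clearly the higher of the two.
Mg > Ga: period and group pull opposite ways; the down-group shift dominates (738 vs 579 kJ/mol).
As > Mg: period and group pull opposite ways; the across-period shift dominates (947 vs 738 kJ/mol).
Ar > As: relative to As, both the across-period and down-group shifts push Ar's first ionization energy up.
Tabulated first ionization energy (kJ/mol): Mg 738, Ar 1521, Ga 579, As 947, Rb 403, Sr 550.
So from lowest to highest: Rb < Sr < Ga < Mg < As < Ar.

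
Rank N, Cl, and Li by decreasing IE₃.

Li, N, Cl

After 2 electrons have been removed, what remains? N²⁺ still has 3 valence electrons; Cl²⁺ still has 5 valence electrons; Li²⁺ is already 1 electron into the core.
Core electrons are held far more tightly than valence electrons, so Li tops the IE_3 order.
Valence configurations: N²⁺ [He]2s²2p¹, Cl²⁺ [Ne]3s²3p³.
Approximate IE_3 values (kJ/mol): N 4578, Cl 3822, Li 11815.
So the third ionization energies run Cl < N < Li.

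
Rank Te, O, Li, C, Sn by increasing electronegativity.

Li < Sn < Te < C < O

Electronegativity increases across a period and decreases down a group, tracking effective nuclear charge and atomic size.
Neither a single period nor a single group — weigh both effects.
Sn > Li: period and group pull opposite ways; the across-period shift dominates (1.96 vs 0.98).
Te > Sn: Te lies to the right of Sn in period 5, so the across-period effect alone puts Te higher.
C > Te: period and group pull opposite ways; the down-group shift dominates (2.55 vs 2.10).
O > C: both are in period 2; the period trend gives O the larger value.
Tabulated electronegativity (Pauling): Li 0.98, C 2.55, O 3.44, Sn 1.96, Te 2.10.
So from lowest to highest: Li < Sn < Te < C < O.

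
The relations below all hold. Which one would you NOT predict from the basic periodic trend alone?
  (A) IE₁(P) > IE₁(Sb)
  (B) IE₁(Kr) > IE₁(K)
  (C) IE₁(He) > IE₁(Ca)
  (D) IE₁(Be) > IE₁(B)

(D)

The general trend: first ionization energy increases across a period and decreases down a group.
(A) P (period 3, group 15) vs Sb (period 5, group 15): the stated order agrees with the simple trend.
(B) Kr (period 4, group 18) vs K (period 4, group 1): the stated order agrees with the simple trend.
(C) He (period 1, group 18) vs Ca (period 4, group 2): the stated order agrees with the simple trend.
(D) Be (period 2, group 2) vs B (period 2, group 13): the stated order contradicts the simple trend.
The exception is (D): removing B's lone 2p electron is easier than breaking Be's filled 2s².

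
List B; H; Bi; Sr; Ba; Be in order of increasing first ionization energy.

H is in period 1, group 1; Be is in period 2, group 2; B is in period 2, group 13; Sr is in period 5, group 2; Ba is in period 6, group 2; Bi is in period 6, group 15.
First ionization energy rises across a period (greater Z_eff holds electrons more tightly) and falls down a group (valence electrons are farther from the nucleus).
Neither a single period nor a single group — weigh both effects.
Sr > Ba: Sr sits above Ba in group 2, so the down-group effect alone puts Sr higher.
Bi > Sr: period and group pull opposite ways; the across-period shift dominates (703 vs 550 kJ/mol).
B > Bi: period and group pull opposite ways; the down-group shift dominates (801 vs 703 kJ/mol).
Be > B: this pair runs against the simple trend — see the exception note.
H > Be: period and group pull opposite ways; the down-group shift dominates (1312 vs 900 kJ/mol).
Note the exception: Be has a higher first ionization energy than B, contrary to the simple trend — removing B's lone 2p electron is easier than breaking Be's filled 2s².
For reference (kJ/mol): H 1312, Be 900, B 801, Sr 550, Ba 503, Bi 703.
So from lowest to highest: Ba < Sr < Bi < B < Be < H.

Ba < Sr < Bi < B < Be < H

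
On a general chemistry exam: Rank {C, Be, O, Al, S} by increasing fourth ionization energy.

S < C < O < Al < Be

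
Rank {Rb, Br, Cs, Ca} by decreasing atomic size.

Radius decreases left→right (rising Z_eff, same n) and increases top→bottom (higher n).
These span different periods and groups, so the two trends combine.
Ca > Br: Ca lies to the left of Br in period 4, so the across-period effect alone puts Ca larger.
Rb > Ca: both effects reinforce here, so Rb is clearly the larger of the two.
Cs > Rb: they share group 1; the group trend gives Cs the larger value.
For reference (pm): Ca 171, Br 114, Rb 210, Cs 232.
So from largest to smallest: Cs > Rb > Ca > Br.

Cs > Rb > Ca > Br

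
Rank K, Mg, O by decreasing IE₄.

Mg, O, K

Consider each +3 ion: K³⁺ is already 2 electrons into the core; Mg³⁺ is already 1 electron into the core; O³⁺ still has 3 valence electrons.
Usually core removal costs more than valence removal, but here the competition is close: a tightly held n=2 valence electron can cost more to remove than an n=3 core electron, so the actual values have to decide it.
Tabulated IE_4 (kJ/mol): K 5877, Mg 10543, O 7469.
So the fourth ionization energies run K < O < Mg.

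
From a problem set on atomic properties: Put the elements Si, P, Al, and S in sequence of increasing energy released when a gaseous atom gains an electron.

Al, P, Si, S

Atoms with high Z_eff and room in the valence shell (especially the halogens) have the most exothermic electron affinities.
All lie in period 3; the across-period trend (electron affinity increases left to right) applies, with the exception below.
Note the exception: Si has a higher electron affinity than P, contrary to the simple trend — adding an electron to P's half-filled 3p³ is unfavourable, so Si (3p²) has the more exothermic EA.
Approximate values (kJ/mol): Al 42, Si 134, P 72, S 200.
So from lowest to highest: Al < P < Si < S.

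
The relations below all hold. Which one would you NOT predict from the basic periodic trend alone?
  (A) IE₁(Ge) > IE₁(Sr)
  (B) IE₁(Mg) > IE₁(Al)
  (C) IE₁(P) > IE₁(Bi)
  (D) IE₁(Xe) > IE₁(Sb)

(B)

The general trend: first ionisation energy increases across a period and decreases down a group.
(A) Ge (period 4, group 14) vs Sr (period 5, group 2): the stated order agrees with the simple trend.
(B) Mg (period 3, group 2) vs Al (period 3, group 13): the stated order contradicts the simple trend.
(C) P (period 3, group 15) vs Bi (period 6, group 15): the stated order agrees with the simple trend.
(D) Xe (period 5, group 18) vs Sb (period 5, group 15): the stated order agrees with the simple trend.
The exception is (B): Al's single 3p electron is easier to remove than one from Mg's filled 3s².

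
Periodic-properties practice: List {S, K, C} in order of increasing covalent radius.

C is in period 2, group 14; S is in period 3, group 16; K is in period 4, group 1.
Moving right in a period, electrons are added to the same shell under a stronger nuclear pull, so atoms get smaller; moving down, a new shell is opened and atoms get larger.
Here both period and group differ, so the two effects have to be weighed against each other.
S > C: the two effects oppose for this pair; the down-group effect wins (103 vs 75 pm).
K > S: relative to S, both the across-period and down-group shifts push K's atomic radius up.
Tabulated atomic radius (pm): C 75, S 103, K 196.
So from smallest to largest: C < S < K.

C, S, K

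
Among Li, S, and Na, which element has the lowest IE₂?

IE_2 is the cost of taking one more electron from the +1 cation: Li⁺ is the bare [He] core; S⁺ still has 5 valence electrons; Na⁺ is the bare [Ne] core.
Core electrons are held far more tightly than valence electrons, so Na and Li top the IE_2 order.
Approximate IE_2 values (kJ/mol): Li 7298, S 2252, Na 4562.
So the second ionization energies run S < Na < Li.

S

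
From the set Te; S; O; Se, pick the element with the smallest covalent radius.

O is in period 2, group 16; S is in period 3, group 16; Se is in period 4, group 16; Te is in period 5, group 16.
Radius decreases left→right (rising Z_eff, same n) and increases top→bottom (higher n).
All are in group 16, so atomic radius increases down the group.
The smallest covalent radius among these belongs to O.

O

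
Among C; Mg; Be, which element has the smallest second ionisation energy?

Mg

The second ionization energy removes an electron from the +1 ion. For each element: C⁺ still has 3 valence electrons; Mg⁺ still has 1 valence electron; Be⁺ still has 1 valence electron.
All are still removing valence electrons, so compare the +1 ions as you would atoms: IE_2 generally rises across a period (higher Z_eff) and falls down a group (larger shell), subject to the usual subshell exceptions.
Valence configurations: C⁺ [He]2s²2p¹, Mg⁺ [Ne]3s¹, Be⁺ [He]2s¹.
Approximate IE_2 values (kJ/mol): C 2353, Mg 1451, Be 1757.
Overall IE_2 order: Mg < Be < C.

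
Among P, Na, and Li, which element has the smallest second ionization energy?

After 1 electron has been removed, what remains? P⁺ still has 4 valence electrons; Na⁺ is the bare [Ne] core; Li⁺ is the bare [He] core.
Breaking into a closed-shell core is much more expensive than removing a leftover valence electron — Na and Li have the largest IE_2 here.
Approximate IE_2 values (kJ/mol): P 1907, Na 4562, Li 7298.
Putting it together, IE_2: P < Na < Li.

P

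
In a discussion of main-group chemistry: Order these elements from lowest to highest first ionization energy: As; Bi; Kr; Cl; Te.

Cl is in period 3, group 17; As is in period 4, group 15; Kr is in period 4, group 18; Te is in period 5, group 16; Bi is in period 6, group 15.
IE₁ increases left→right with effective nuclear charge and decreases top→bottom as the valence shell moves farther out.
These span different periods and groups, so the two trends combine.
Te > Bi: both effects reinforce here, so Te is clearly the higher of the two.
As > Te: the two effects oppose for this pair; the down-group effect wins (947 vs 869 kJ/mol).
Cl > As: relative to As, both the across-period and down-group shifts push Cl's first ionization energy up.
Kr > Cl: the two effects oppose for this pair; the across-period effect wins (1351 vs 1251 kJ/mol).
Tabulated first ionization energy (kJ/mol): Cl 1251, As 947, Kr 1351, Te 869, Bi 703.
So from lowest to highest: Bi < Te < As < Cl < Kr.

Bi, Te, As, Cl, Kr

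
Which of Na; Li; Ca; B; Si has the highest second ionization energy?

Li

IE_2 is the cost of taking one more electron from the +1 cation: Na⁺ is the bare [Ne] core; Li⁺ is the bare [He] core; Ca⁺ still has 1 valence electron; B⁺ still has 2 valence electrons; Si⁺ still has 3 valence electrons.
Breaking into a closed-shell core is much more expensive than removing a leftover valence electron — Na and Li have the largest IE_2 here.
Valence configurations: Ca⁺ [Ar]4s¹, B⁺ [He]2s², Si⁺ [Ne]3s²3p¹.
Approximate IE_2 values (kJ/mol): Na 4562, Li 7298, Ca 1145, B 2427, Si 1577.
So the second ionization energies run Ca < Si < B < Na < Li.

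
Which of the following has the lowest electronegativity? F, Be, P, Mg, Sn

Mg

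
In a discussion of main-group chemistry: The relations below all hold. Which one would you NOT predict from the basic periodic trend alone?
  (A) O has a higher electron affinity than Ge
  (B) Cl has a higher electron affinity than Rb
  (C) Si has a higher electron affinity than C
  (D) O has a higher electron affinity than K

(C)

The general trend: electron affinity increases across a period and decreases down a group.
(A) O (period 2, group 16) vs Ge (period 4, group 14): the stated order agrees with the simple trend.
(B) Cl (period 3, group 17) vs Rb (period 5, group 1): the stated order agrees with the simple trend.
(C) Si (period 3, group 14) vs C (period 2, group 14): the stated order contradicts the simple trend.
(D) O (period 2, group 16) vs K (period 4, group 1): the stated order agrees with the simple trend.
The exception is (C): Si's larger, more diffuse 3p orbitals accept an added electron slightly more readily than C's compact 2p.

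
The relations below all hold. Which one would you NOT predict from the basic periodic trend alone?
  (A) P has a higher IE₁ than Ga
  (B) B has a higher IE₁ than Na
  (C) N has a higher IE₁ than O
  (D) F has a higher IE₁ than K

(C)

The general trend: IE₁ increases across a period and decreases down a group.
(A) P (period 3, group 15) vs Ga (period 4, group 13): the stated order agrees with the simple trend.
(B) B (period 2, group 13) vs Na (period 3, group 1): the stated order agrees with the simple trend.
(C) N (period 2, group 15) vs O (period 2, group 16): the stated order contradicts the simple trend.
(D) F (period 2, group 17) vs K (period 4, group 1): the stated order agrees with the simple trend.
The exception is (C): pairing an electron in O's 2p⁴ costs repulsion energy, so O ionizes more easily than half-filled N (2p³).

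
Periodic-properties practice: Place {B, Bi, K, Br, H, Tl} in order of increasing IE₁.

K < Tl < Bi < B < Br < H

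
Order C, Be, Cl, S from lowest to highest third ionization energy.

Consider each +2 ion: C²⁺ still has 2 valence electrons; Be²⁺ is the bare [He] core; Cl²⁺ still has 5 valence electrons; S²⁺ still has 4 valence electrons.
Pulling an electron out of a noble-gas core costs far more than removing a remaining valence electron, so Be sits at the high end of IE_3.
Valence configurations: C²⁺ [He]2s², Cl²⁺ [Ne]3s²3p³, S²⁺ [Ne]3s²3p².
Tabulated IE_3 (kJ/mol): C 4620, Be 14849, Cl 3822, S 3357.
Putting it together, IE_3: S < Cl < C < Be.

S < Cl < C < Be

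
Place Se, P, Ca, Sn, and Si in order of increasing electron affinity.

Atoms with high Z_eff and room in the valence shell (especially the halogens) have the most exothermic electron affinities.
These span different periods and groups, so the two trends combine.
P > Ca: both effects reinforce here, so P is clearly the higher of the two.
Sn > P: this pair runs against the simple trend — see the exception note.
Si > Sn: they share group 14; the group trend gives Si the larger value.
Se > Si: the two effects oppose for this pair; the across-period effect wins (195 vs 134 kJ/mol).
Note the exception: Sn has a higher electron affinity than P, contrary to the simple trend — adding an electron to P's half-filled np³ subshell costs electron-pairing energy.
Note the exception: Si has a higher electron affinity than P, contrary to the simple trend — adding an electron to P's half-filled 3p³ is unfavourable, so Si (3p²) has the more exothermic EA.
For reference (kJ/mol): Si 134, P 72, Ca 2, Se 195, Sn 107.
So from lowest to highest: Ca < P < Sn < Si < Se.

Ca, P, Sn, Si, Se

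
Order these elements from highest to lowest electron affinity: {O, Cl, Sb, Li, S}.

Li is in period 2, group 1; O is in period 2, group 16; S is in period 3, group 16; Cl is in period 3, group 17; Sb is in period 5, group 15.
Electron affinity generally becomes more exothermic across a period toward the halogens and less exothermic down a group.
Neither a single period nor a single group — weigh both effects.
Sb > Li: period and group pull opposite ways; the across-period shift dominates (103 vs 60 kJ/mol).
O > Sb: both effects reinforce here, so O is clearly the higher of the two.
S > O: this pair runs against the simple trend — see the exception note.
Cl > S: Cl lies to the right of S in period 3, so the across-period effect alone puts Cl higher.
Note the exception: S has a higher electron affinity than O, contrary to the simple trend — the compact 2p subshell of O repels the added electron more than S's larger 3p does.
Tabulated electron affinity (kJ/mol): Li 60, O 141, S 200, Cl 349, Sb 103.
So from highest to lowest: Cl > S > O > Sb > Li.

Cl > S > O > Sb > Li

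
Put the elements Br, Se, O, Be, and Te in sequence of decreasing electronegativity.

Be is in period 2, group 2; O is in period 2, group 16; Se is in period 4, group 16; Br is in period 4, group 17; Te is in period 5, group 16.
Electronegativity increases across a period and decreases down a group, tracking effective nuclear charge and atomic size.
Here both period and group differ, so the two effects have to be weighed against each other.
Te > Be: the two effects oppose for this pair; the across-period effect wins (2.10 vs 1.57).
Se > Te: they share group 16; the group trend gives Se the larger value.
Br > Se: both are in period 4; the period trend gives Br the larger value.
O > Br: period and group pull opposite ways; the down-group shift dominates (3.44 vs 2.96).
For reference (Pauling): Be 1.57, O 3.44, Se 2.55, Br 2.96, Te 2.10.
So from highest to lowest: O > Br > Se > Te > Be.

O > Br > Se > Te > Be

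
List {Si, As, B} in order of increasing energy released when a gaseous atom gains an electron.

B < As < Si

B is in period 2, group 13; Si is in period 3, group 14; As is in period 4, group 15.
EA tends to increase across a period and decrease down a group, though the pattern is less regular than for IE or radius.
These sit on a diagonal, where the across-period and down-group effects partly cancel.
As > B: period and group pull opposite ways; the across-period shift dominates (78 vs 27 kJ/mol).
Si > As: the two effects oppose for this pair; the down-group effect wins (134 vs 78 kJ/mol).
For reference (kJ/mol): B 27, Si 134, As 78.
So from lowest to highest: B < As < Si.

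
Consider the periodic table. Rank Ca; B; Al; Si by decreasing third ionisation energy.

Ca, B, Si, Al

Consider each +2 ion: Ca²⁺ is the bare [Ar] core; B²⁺ still has 1 valence electron; Al²⁺ still has 1 valence electron; Si²⁺ still has 2 valence electrons.
Core electrons are held far more tightly than valence electrons, so Ca tops the IE_3 order.
Valence configurations: B²⁺ [He]2s¹, Al²⁺ [Ne]3s¹, Si²⁺ [Ne]3s².
The numbers (kJ/mol): Ca 4912, B 3660, Al 2745, Si 3232.
Overall IE_3 order: Al < Si < B < Ca.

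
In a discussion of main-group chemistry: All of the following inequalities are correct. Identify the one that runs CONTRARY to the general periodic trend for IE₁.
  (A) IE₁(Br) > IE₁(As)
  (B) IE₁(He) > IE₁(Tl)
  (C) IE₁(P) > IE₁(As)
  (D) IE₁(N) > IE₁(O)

(D)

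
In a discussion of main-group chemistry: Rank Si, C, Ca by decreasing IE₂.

After 1 electron has been removed, what remains? Si⁺ still has 3 valence electrons; C⁺ still has 3 valence electrons; Ca⁺ still has 1 valence electron.
All are still removing valence electrons, so compare the +1 ions as you would atoms: IE_2 generally rises across a period (higher Z_eff) and falls down a group (larger shell), subject to the usual subshell exceptions.
Valence configurations: Si⁺ [Ne]3s²3p¹, C⁺ [He]2s²2p¹, Ca⁺ [Ar]4s¹.
The numbers (kJ/mol): Si 1577, C 2353, Ca 1145.
Putting it together, IE_2: Ca < Si < C.

C > Si > Ca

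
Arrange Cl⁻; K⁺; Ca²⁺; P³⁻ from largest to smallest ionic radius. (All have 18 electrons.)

All of these have 18 electrons, so size is governed by nuclear charge alone: the more protons, the stronger the pull on the same electron cloud, and the smaller the ion.
Nuclear charges: Ca²⁺ (Z=20), K⁺ (Z=19), Cl⁻ (Z=17), P³⁻ (Z=15).
Largest to smallest: P³⁻ > Cl⁻ > K⁺ > Ca²⁺.

P³⁻, Cl⁻, K⁺, Ca²⁺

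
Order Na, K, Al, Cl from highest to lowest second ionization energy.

Na > K > Cl > Al

The second ionization energy removes an electron from the +1 ion. For each element: Na⁺ is the bare [Ne] core; K⁺ is the bare [Ar] core; Al⁺ still has 2 valence electrons; Cl⁺ still has 6 valence electrons.
Pulling an electron out of a noble-gas core costs far more than removing a remaining valence electron, so K and Na sit at the high end of IE_2.
Valence configurations: Al⁺ [Ne]3s², Cl⁺ [Ne]3s²3p⁴.
The numbers (kJ/mol): Na 4562, K 3052, Al 1817, Cl 2298.
Overall IE_2 order: Al < Cl < K < Na.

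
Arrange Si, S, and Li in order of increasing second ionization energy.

Si < S < Li

IE_2 is the cost of taking one more electron from the +1 cation: Si⁺ still has 3 valence electrons; S⁺ still has 5 valence electrons; Li⁺ is the bare [He] core.
Pulling an electron out of a noble-gas core costs far more than removing a remaining valence electron, so Li sits at the high end of IE_2.
Valence configurations: Si⁺ [Ne]3s²3p¹, S⁺ [Ne]3s²3p³.
The numbers (kJ/mol): Si 1577, S 2252, Li 7298.
Overall IE_2 order: Si < S < Li.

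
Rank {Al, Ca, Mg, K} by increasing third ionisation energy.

The third ionization energy removes an electron from the +2 ion. For each element: Al²⁺ still has 1 valence electron; Ca²⁺ is the bare [Ar] core; Mg²⁺ is the bare [Ne] core; K²⁺ is already 1 electron into the core.
Pulling an electron out of a noble-gas core costs far more than removing a remaining valence electron, so K, Ca and Mg sit at the high end of IE_3.
Approximate IE_3 values (kJ/mol): Al 2745, Ca 4912, Mg 7733, K 4420.
Hence IE_3: Al < K < Ca < Mg.

Al < K < Ca < Mg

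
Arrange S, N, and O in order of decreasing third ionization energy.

O, N, S

Consider each +2 ion: S²⁺ still has 4 valence electrons; N²⁺ still has 3 valence electrons; O²⁺ still has 4 valence electrons.
All are still removing valence electrons, so compare the +2 ions as you would atoms: IE_3 generally rises across a period (higher Z_eff) and falls down a group (larger shell), subject to the usual subshell exceptions.
Valence configurations: S²⁺ [Ne]3s²3p², N²⁺ [He]2s²2p¹, O²⁺ [He]2s²2p².
Approximate IE_3 values (kJ/mol): S 3357, N 4578, O 5300.
Putting it together, IE_3: S < N < O.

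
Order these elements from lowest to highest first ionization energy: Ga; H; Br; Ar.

Ga < Br < H < Ar

H is in period 1, group 1; Ar is in period 3, group 18; Ga is in period 4, group 13; Br is in period 4, group 17.
First ionization energy rises across a period (greater Z_eff holds electrons more tightly) and falls down a group (valence electrons are farther from the nucleus).
Neither a single period nor a single group — weigh both effects.
Br > Ga: Br lies to the right of Ga in period 4, so the across-period effect alone puts Br higher.
H > Br: the two effects oppose for this pair; the down-group effect wins (1312 vs 1140 kJ/mol).
Ar > H: the two effects oppose for this pair; the across-period effect wins (1521 vs 1312 kJ/mol).
For reference (kJ/mol): H 1312, Ar 1521, Ga 579, Br 1140.
So from lowest to highest: Ga < Br < H < Ar.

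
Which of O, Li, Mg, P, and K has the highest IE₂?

After 1 electron has been removed, what remains? O⁺ still has 5 valence electrons; Li⁺ is the bare [He] core; Mg⁺ still has 1 valence electron; P⁺ still has 4 valence electrons; K⁺ is the bare [Ar] core.
Usually core removal costs more than valence removal, but here the competition is close: a tightly held n=2 valence electron can cost more to remove than an n=3 core electron, so the actual values have to decide it.
Valence configurations: O⁺ [He]2s²2p³, Mg⁺ [Ne]3s¹, P⁺ [Ne]3s²3p².
Approximate IE_2 values (kJ/mol): O 3388, Li 7298, Mg 1451, P 1907, K 3052.
Putting it together, IE_2: Mg < P < K < O < Li.

Li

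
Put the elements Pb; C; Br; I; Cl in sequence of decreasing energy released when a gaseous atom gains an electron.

C is in period 2, group 14; Cl is in period 3, group 17; Br is in period 4, group 17; I is in period 5, group 17; Pb is in period 6, group 14.
Electron affinity generally becomes more exothermic across a period toward the halogens and less exothermic down a group.
Neither a single period nor a single group — weigh both effects.
C > Pb: C sits above Pb in group 14, so the down-group effect alone puts C higher.
I > C: period and group pull opposite ways; the across-period shift dominates (295 vs 122 kJ/mol).
Br > I: Br sits above I in group 17, so the down-group effect alone puts Br higher.
Cl > Br: Cl sits above Br in group 17, so the down-group effect alone puts Cl higher.
Tabulated electron affinity (kJ/mol): C 122, Cl 349, Br 325, I 295, Pb 35.
So from highest to lowest: Cl > Br > I > C > Pb.

Cl, Br, I, C, Pb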